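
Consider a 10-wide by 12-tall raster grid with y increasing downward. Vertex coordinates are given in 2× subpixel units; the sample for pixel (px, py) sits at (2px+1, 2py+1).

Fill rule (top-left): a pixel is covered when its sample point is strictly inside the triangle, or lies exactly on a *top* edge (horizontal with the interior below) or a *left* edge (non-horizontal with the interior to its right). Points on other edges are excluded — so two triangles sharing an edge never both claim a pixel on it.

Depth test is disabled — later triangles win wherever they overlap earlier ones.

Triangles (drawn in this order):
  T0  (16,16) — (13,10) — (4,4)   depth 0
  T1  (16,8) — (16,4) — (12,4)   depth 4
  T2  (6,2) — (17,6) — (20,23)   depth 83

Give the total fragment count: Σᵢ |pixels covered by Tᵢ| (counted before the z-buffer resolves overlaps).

T0:
  2·area = 36  (B↔C swapped to make it positive)
  edge (16, 16)→(4, 4): d=(-12,-12) top-left  bias=+0
  edge (4, 4)→(13, 10): d=(9,6) right/bottom  bias=-1
  edge (13, 10)→(16, 16): d=(3,6) right/bottom  bias=-1
    (0,0)@(1, 1): e=[0,-9,45] → ·  [on edge]
    (1,1)@(3, 3): e=[0,-3,39] → ·  [on edge]
    (2,2)@(5, 5): e=[0,3,33] → █  [on edge]
    (3,2)@(7, 5): e=[24,-9,21] → ·
    (2,3)@(5, 7): e=[-24,21,39] → ·
    (3,3)@(7, 7): e=[0,9,27] → █  [on edge]
    (4,3)@(9, 7): e=[24,-3,15] → ·
    (3,4)@(7, 9): e=[-24,27,33] → ·
    (4,4)@(9, 9): e=[0,15,21] → █  [on edge]
    (5,4)@(11, 9): e=[24,3,9] → █
    (6,4)@(13, 9): e=[48,-9,-3] → ·
    (4,5)@(9, 11): e=[-24,33,27] → ·
    (5,5)@(11, 11): e=[0,21,15] → █  [on edge]
    (6,6)@(13, 13): e=[0,27,9] → █  [on edge]
    (7,7)@(15, 15): e=[0,33,3] → █  [on edge]
    (8,8)@(17, 17): e=[0,39,-3] → ·  [on edge]
    (9,9)@(19, 19): e=[0,45,-9] → ·  [on edge]
  covered (8 px):
    · · · · · · · · · ·
    · · · · · · · · · ·
    · · █ · · · · · · ·
    · · · █ · · · · · ·
    · · · · █ █ · · · ·
    · · · · · █ █ · · ·
    · · · · · · █ · · ·
    · · · · · · · █ · ·
    · · · · · · · · · ·
    · · · · · · · · · ·
    · · · · · · · · · ·
    · · · · · · · · · ·
T1:
  2·area = 16  (B↔C swapped to make it positive)
  edge (16, 8)→(12, 4): d=(-4,-4) top-left  bias=+0
  edge (12, 4)→(16, 4): d=(4,0) top-left  bias=+0
  edge (16, 4)→(16, 8): d=(0,4) right/bottom  bias=-1
    (4,0)@(9, 1): e=[0,-12,28] → ·  [on edge]
    (5,1)@(11, 3): e=[0,-4,20] → ·  [on edge]
    (6,2)@(13, 5): e=[0,4,12] → █  [on edge]
    (7,2)@(15, 5): e=[8,4,4] → █
    (8,2)@(17, 5): e=[16,4,-4] → ·
    (6,3)@(13, 7): e=[-8,12,12] → ·
    (7,3)@(15, 7): e=[0,12,4] → █  [on edge]
    (8,3)@(17, 7): e=[8,12,-4] → ·
    (7,4)@(15, 9): e=[-8,20,4] → ·
    (8,4)@(17, 9): e=[0,20,-4] → ·  [on edge]
    (9,5)@(19, 11): e=[0,28,-12] → ·  [on edge]
  covered (3 px):
    · · · · · · · · · ·
    · · · · · · · · · ·
    · · · · · · █ █ · ·
    · · · · · · · █ · ·
    · · · · · · · · · ·
    · · · · · · · · · ·
    · · · · · · · · · ·
    · · · · · · · · · ·
    · · · · · · · · · ·
    · · · · · · · · · ·
    · · · · · · · · · ·
    · · · · · · · · · ·
T2:
  2·area = 175
  edge (6, 2)→(17, 6): d=(11,4) right/bottom  bias=-1
  edge (17, 6)→(20, 23): d=(3,17) right/bottom  bias=-1
  edge (20, 23)→(6, 2): d=(-14,-21) top-left  bias=+0
    (3,1)@(7, 3): e=[7,161,7] → █
    (4,1)@(9, 3): e=[-1,127,49] → ·
    (3,2)@(7, 5): e=[29,167,-21] → ·
    (4,2)@(9, 5): e=[21,133,21] → █
    (5,2)@(11, 5): e=[13,99,63] → █
    (6,2)@(13, 5): e=[5,65,105] → █
    (7,2)@(15, 5): e=[-3,31,147] → ·
    (4,3)@(9, 7): e=[43,139,-7] → ·
    (5,3)@(11, 7): e=[35,105,35] → █
    (7,3)@(15, 7): e=[19,37,119] → █
    (8,3)@(17, 7): e=[11,3,161] → █
    (9,3)@(19, 7): e=[3,-31,203] → ·
  covered (22 px):
    · · · · · · · · · ·
    · · · █ · · · · · ·
    · · · · █ █ █ · · ·
    · · · · · █ █ █ █ ·
    · · · · · █ █ █ █ ·
    · · · · · · █ █ █ ·
    · · · · · · · █ █ ·
    · · · · · · · █ █ ·
    · · · · · · · · █ ·
    · · · · · · · · · █
    · · · · · · · · · █
    · · · · · · · · · ·

Final: 33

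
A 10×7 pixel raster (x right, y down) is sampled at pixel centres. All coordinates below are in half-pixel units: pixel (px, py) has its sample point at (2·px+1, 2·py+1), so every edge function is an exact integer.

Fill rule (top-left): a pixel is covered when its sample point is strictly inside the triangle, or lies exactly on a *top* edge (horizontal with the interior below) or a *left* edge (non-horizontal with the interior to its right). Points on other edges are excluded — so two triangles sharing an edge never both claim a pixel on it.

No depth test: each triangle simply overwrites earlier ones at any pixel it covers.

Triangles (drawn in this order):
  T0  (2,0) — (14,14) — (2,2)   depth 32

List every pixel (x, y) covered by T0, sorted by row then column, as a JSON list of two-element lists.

T0:
  2·area = 24
  edge (2, 0)→(14, 14): d=(12,14) right/bottom  bias=-1
  edge (14, 14)→(2, 2): d=(-12,-12) top-left  bias=+0
  edge (2, 2)→(2, 0): d=(0,-2) top-left  bias=+0
    (0,0)@(1, 1): e=[26,0,-2] → ·  [on edge]
    (1,1)@(3, 3): e=[22,0,2] → #  [on edge]
    (2,1)@(5, 3): e=[-6,24,6] → ·
    (1,2)@(3, 5): e=[46,-24,2] → ·
    (2,2)@(5, 5): e=[18,0,6] → #  [on edge]
    (3,2)@(7, 5): e=[-10,24,10] → ·
    (2,3)@(5, 7): e=[42,-24,6] → ·
    (3,3)@(7, 7): e=[14,0,10] → #  [on edge]
    (4,3)@(9, 7): e=[-14,24,14] → ·
    (3,4)@(7, 9): e=[38,-24,10] → ·
    (4,4)@(9, 9): e=[10,0,14] → #  [on edge]
    (5,4)@(11, 9): e=[-18,24,18] → ·
    (5,5)@(11, 11): e=[6,0,18] → #  [on edge]
    (6,6)@(13, 13): e=[2,0,22] → #  [on edge]
  covered (6 px):
    · · · · · · · · · ·
    · # · · · · · · · ·
    · · # · · · · · · ·
    · · · # · · · · · ·
    · · · · # · · · · ·
    · · · · · # · · · ·
    · · · · · · # · · ·

Result: [[1,1],[2,2],[3,3],[4,4],[5,5],[6,6]]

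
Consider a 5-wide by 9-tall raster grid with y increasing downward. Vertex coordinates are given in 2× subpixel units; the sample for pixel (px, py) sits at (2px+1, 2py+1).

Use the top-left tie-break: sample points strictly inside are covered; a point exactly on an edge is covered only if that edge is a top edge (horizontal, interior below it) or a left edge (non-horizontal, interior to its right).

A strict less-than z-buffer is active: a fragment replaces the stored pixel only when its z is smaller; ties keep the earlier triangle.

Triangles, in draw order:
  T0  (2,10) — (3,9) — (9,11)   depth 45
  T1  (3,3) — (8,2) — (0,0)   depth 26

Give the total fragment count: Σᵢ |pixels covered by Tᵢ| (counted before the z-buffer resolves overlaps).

T0:
  2·area = 8
  edge (2, 10)→(3, 9): d=(1,-1) top-left  bias=+0
  edge (3, 9)→(9, 11): d=(6,2) right/bottom  bias=-1
  edge (9, 11)→(2, 10): d=(-7,-1) top-left  bias=+0
    (4,1)@(9, 3): e=[0,-48,56] → ·  [on edge]
    (3,2)@(7, 5): e=[0,-32,40] → ·  [on edge]
    (2,3)@(5, 7): e=[0,-16,24] → ·  [on edge]
    (1,4)@(3, 9): e=[0,0,8] → ·  [on edge]
    (0,5)@(1, 11): e=[0,16,-8] → ·  [on edge]
    (4,5)@(9, 11): e=[8,0,0] → ·  [on edge]
  covered (0 px):
    · · · · ·
    · · · · ·
    · · · · ·
    · · · · ·
    · · · · ·
    · · · · ·
    · · · · ·
    · · · · ·
    · · · · ·
T1:
  2·area = 18  (B↔C swapped to make it positive)
  edge (3, 3)→(0, 0): d=(-3,-3) top-left  bias=+0
  edge (0, 0)→(8, 2): d=(8,2) right/bottom  bias=-1
  edge (8, 2)→(3, 3): d=(-5,1) right/bottom  bias=-1
    (0,0)@(1, 1): e=[0,6,12] → █  [on edge]
    (1,0)@(3, 1): e=[6,2,10] → █
    (2,0)@(5, 1): e=[12,-2,8] → ·
    (0,1)@(1, 3): e=[-6,22,2] → ·
    (1,1)@(3, 3): e=[0,18,0] → ·  [on edge]
    (2,2)@(5, 5): e=[0,30,-12] → ·  [on edge]
    (3,3)@(7, 7): e=[0,42,-24] → ·  [on edge]
    (4,4)@(9, 9): e=[0,54,-36] → ·  [on edge]
  covered (2 px):
    █ █ · · ·
    · · · · ·
    · · · · ·
    · · · · ·
    · · · · ·
    · · · · ·
    · · · · ·
    · · · · ·
    · · · · ·

Result: 2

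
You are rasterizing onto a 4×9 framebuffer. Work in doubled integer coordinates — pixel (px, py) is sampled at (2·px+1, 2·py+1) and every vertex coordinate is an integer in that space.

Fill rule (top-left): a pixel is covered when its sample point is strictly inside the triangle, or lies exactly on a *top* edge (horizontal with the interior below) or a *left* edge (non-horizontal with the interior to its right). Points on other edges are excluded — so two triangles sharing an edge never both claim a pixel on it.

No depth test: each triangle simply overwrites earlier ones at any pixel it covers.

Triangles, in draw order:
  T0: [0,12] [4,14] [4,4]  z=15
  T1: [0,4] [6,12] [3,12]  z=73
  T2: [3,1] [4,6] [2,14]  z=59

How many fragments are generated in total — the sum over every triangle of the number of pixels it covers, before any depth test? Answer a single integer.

T0:
  2·area = 40  (B↔C swapped to make it positive)
  edge (0, 12)→(4, 4): d=(4,-8) top-left  bias=+0
  edge (4, 4)→(4, 14): d=(0,10) right/bottom  bias=-1
  edge (4, 14)→(0, 12): d=(-4,-2) top-left  bias=+0
    (1,3)@(3, 7): e=[4,10,26] → X
    (2,3)@(5, 7): e=[20,-10,30] → .
    (1,4)@(3, 9): e=[12,10,18] → X
    (2,4)@(5, 9): e=[28,-10,22] → .
    (0,5)@(1, 11): e=[4,30,6] → X
    (2,5)@(5, 11): e=[36,-10,14] → .
    (0,6)@(1, 13): e=[12,30,-2] → .
    (1,6)@(3, 13): e=[28,10,2] → X
    (2,6)@(5, 13): e=[44,-10,6] → .
    (1,7)@(3, 15): e=[36,10,-6] → .
  covered (5 px):
    . . . .
    . . . .
    . . . .
    . X . .
    . X . .
    X X . .
    . X . .
    . . . .
    . . . .
T1:
  2·area = 24
  edge (0, 4)→(6, 12): d=(6,8) right/bottom  bias=-1
  edge (6, 12)→(3, 12): d=(-3,0) right/bottom  bias=-1
  edge (3, 12)→(0, 4): d=(-3,-8) top-left  bias=+0
    (1,4)@(3, 9): e=[6,9,9] → X
    (2,4)@(5, 9): e=[-10,9,25] → .
    (1,5)@(3, 11): e=[18,3,3] → X
    (2,5)@(5, 11): e=[2,3,19] → X
    (3,5)@(7, 11): e=[-14,3,35] → .
    (1,6)@(3, 13): e=[30,-3,-3] → .
    (2,6)@(5, 13): e=[14,-3,13] → .
  covered (3 px):
    . . . .
    . . . .
    . . . .
    . . . .
    . X . .
    . X X .
    . . . .
    . . . .
    . . . .
T2:
  2·area = 18
  edge (3, 1)→(4, 6): d=(1,5) right/bottom  bias=-1
  edge (4, 6)→(2, 14): d=(-2,8) right/bottom  bias=-1
  edge (2, 14)→(3, 1): d=(1,-13) top-left  bias=+0
    (1,0)@(3, 1): e=[0,18,0] → .  [on edge]
    (1,1)@(3, 3): e=[2,14,2] → X
    (2,1)@(5, 3): e=[-8,-2,28] → .
    (1,2)@(3, 5): e=[4,10,4] → X
    (2,2)@(5, 5): e=[-6,-6,30] → .
    (1,3)@(3, 7): e=[6,6,6] → X
    (2,3)@(5, 7): e=[-4,-10,32] → .
    (1,4)@(3, 9): e=[8,2,8] → X
    (2,4)@(5, 9): e=[-2,-14,34] → .
    (1,5)@(3, 11): e=[10,-2,10] → .
    (2,5)@(5, 11): e=[0,-18,36] → .  [on edge]
  covered (4 px):
    . . . .
    . X . .
    . X . .
    . X . .
    . X . .
    . . . .
    . . . .
    . . . .
    . . . .

Final: 12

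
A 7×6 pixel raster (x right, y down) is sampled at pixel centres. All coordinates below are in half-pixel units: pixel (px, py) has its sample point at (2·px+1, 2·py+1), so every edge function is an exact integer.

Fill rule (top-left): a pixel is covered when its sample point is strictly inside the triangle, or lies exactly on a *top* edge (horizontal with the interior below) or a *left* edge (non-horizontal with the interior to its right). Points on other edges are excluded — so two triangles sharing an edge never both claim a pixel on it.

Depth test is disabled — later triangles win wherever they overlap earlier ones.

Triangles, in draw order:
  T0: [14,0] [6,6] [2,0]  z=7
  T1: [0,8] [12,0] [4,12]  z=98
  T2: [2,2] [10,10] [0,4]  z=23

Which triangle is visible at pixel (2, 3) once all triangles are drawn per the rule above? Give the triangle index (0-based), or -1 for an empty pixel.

T0:
  2·area = 72
  edge (14, 0)→(6, 6): d=(-8,6) right/bottom  bias=-1
  edge (6, 6)→(2, 0): d=(-4,-6) top-left  bias=+0
  edge (2, 0)→(14, 0): d=(12,0) top-left  bias=+0
    (1,0)@(3, 1): e=[58,2,12] → █
    (2,0)@(5, 1): e=[46,14,12] → █
    (3,0)@(7, 1): e=[34,26,12] → █
    (4,0)@(9, 1): e=[22,38,12] → █
    (5,0)@(11, 1): e=[10,50,12] → █
    (6,0)@(13, 1): e=[-2,62,12] → ·
    (1,1)@(3, 3): e=[42,-6,36] → ·
    (2,1)@(5, 3): e=[30,6,36] → █
    (5,1)@(11, 3): e=[-6,42,36] → ·
    (2,2)@(5, 5): e=[14,-2,60] → ·
    (3,2)@(7, 5): e=[2,10,60] → █
    (4,2)@(9, 5): e=[-10,22,60] → ·
  covered (9 px):
    · █ █ █ █ █ ·
    · · █ █ █ · ·
    · · · █ · · ·
    · · · · · · ·
    · · · · · · ·
    · · · · · · ·
T1:
  2·area = 80
  edge (0, 8)→(12, 0): d=(12,-8) top-left  bias=+0
  edge (12, 0)→(4, 12): d=(-8,12) right/bottom  bias=-1
  edge (4, 12)→(0, 8): d=(-4,-4) top-left  bias=+0
    (5,0)@(11, 1): e=[4,4,72] → █
    (6,0)@(13, 1): e=[20,-20,80] → ·
    (4,1)@(9, 3): e=[12,12,56] → █
    (5,1)@(11, 3): e=[28,-12,64] → ·
    (2,2)@(5, 5): e=[4,44,32] → █
    (3,2)@(7, 5): e=[20,20,40] → █
    (4,2)@(9, 5): e=[36,-4,48] → ·
    (1,3)@(3, 7): e=[12,52,16] → █
    (4,3)@(9, 7): e=[60,-20,40] → ·
    (0,4)@(1, 9): e=[20,60,0] → █  [on edge]
    (3,4)@(7, 9): e=[68,-12,24] → ·
    (0,5)@(1, 11): e=[44,44,-8] → ·
    (1,5)@(3, 11): e=[60,20,0] → █  [on edge]
  covered (11 px):
    · · · · · █ ·
    · · · · █ · ·
    · · █ █ · · ·
    · █ █ █ · · ·
    █ █ █ · · · ·
    · █ · · · · ·
T2:
  2·area = 32
  edge (2, 2)→(10, 10): d=(8,8) right/bottom  bias=-1
  edge (10, 10)→(0, 4): d=(-10,-6) top-left  bias=+0
  edge (0, 4)→(2, 2): d=(2,-2) top-left  bias=+0
    (0,0)@(1, 1): e=[0,36,-4] → ·  [on edge]
    (1,0)@(3, 1): e=[-16,48,0] → ·  [on edge]
    (0,1)@(1, 3): e=[16,16,0] → █  [on edge]
    (1,1)@(3, 3): e=[0,28,4] → ·  [on edge]
    (0,2)@(1, 5): e=[32,-4,4] → ·
    (1,2)@(3, 5): e=[16,8,8] → █
    (2,2)@(5, 5): e=[0,20,12] → ·  [on edge]
    (1,3)@(3, 7): e=[32,-12,12] → ·
    (2,3)@(5, 7): e=[16,0,16] → █  [on edge]
    (3,3)@(7, 7): e=[0,12,20] → ·  [on edge]
    (2,4)@(5, 9): e=[32,-20,20] → ·
    (4,4)@(9, 9): e=[0,4,28] → ·  [on edge]
    (5,5)@(11, 11): e=[0,-4,36] → ·  [on edge]
  covered (3 px):
    · · · · · · ·
    █ · · · · · ·
    · █ · · · · ·
    · · █ · · · ·
    · · · · · · ·
    · · · · · · ·

Z-buffer (winner per pixel, '.' = empty):
  . 0 0 0 0 1 .
  2 . 0 0 1 . .
  . 2 1 1 . . .
  . 1 2 1 . . .
  1 1 1 . . . .
  . 1 . . . . .

Result: 2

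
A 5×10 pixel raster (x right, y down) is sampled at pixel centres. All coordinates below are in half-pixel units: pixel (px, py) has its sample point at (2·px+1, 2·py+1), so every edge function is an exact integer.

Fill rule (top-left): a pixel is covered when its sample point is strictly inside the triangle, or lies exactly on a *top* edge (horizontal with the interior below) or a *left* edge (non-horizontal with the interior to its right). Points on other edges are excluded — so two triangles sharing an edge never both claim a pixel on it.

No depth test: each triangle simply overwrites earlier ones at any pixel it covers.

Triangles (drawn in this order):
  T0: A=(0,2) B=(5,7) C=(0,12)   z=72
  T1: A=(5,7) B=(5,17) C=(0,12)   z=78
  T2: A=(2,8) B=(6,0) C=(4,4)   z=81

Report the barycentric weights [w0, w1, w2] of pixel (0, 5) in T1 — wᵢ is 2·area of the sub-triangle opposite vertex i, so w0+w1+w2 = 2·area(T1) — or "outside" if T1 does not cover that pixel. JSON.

T0:
  2·area = 50
  edge (0, 2)→(5, 7): d=(5,5) right/bottom  bias=-1
  edge (5, 7)→(0, 12): d=(-5,5) right/bottom  bias=-1
  edge (0, 12)→(0, 2): d=(0,-10) top-left  bias=+0
    (0,1)@(1, 3): e=[0,40,10] → ·  [on edge]
    (4,1)@(9, 3): e=[-40,0,90] → ·  [on edge]
    (0,2)@(1, 5): e=[10,30,10] → █
    (1,2)@(3, 5): e=[0,20,30] → ·  [on edge]
    (3,2)@(7, 5): e=[-20,0,70] → ·  [on edge]
    (0,3)@(1, 7): e=[20,20,10] → █
    (1,3)@(3, 7): e=[10,10,30] → █
    (2,3)@(5, 7): e=[0,0,50] → ·  [on edge]
    (0,4)@(1, 9): e=[30,10,10] → █
    (1,4)@(3, 9): e=[20,0,30] → ·  [on edge]
    (3,4)@(7, 9): e=[0,-20,70] → ·  [on edge]
    (0,5)@(1, 11): e=[40,0,10] → ·  [on edge]
    (4,5)@(9, 11): e=[0,-40,90] → ·  [on edge]
  covered (4 px):
    · · · · ·
    · · · · ·
    █ · · · ·
    █ █ · · ·
    █ · · · ·
    · · · · ·
    · · · · ·
    · · · · ·
    · · · · ·
    · · · · ·
T1:
  2·area = 50
  edge (5, 7)→(5, 17): d=(0,10) right/bottom  bias=-1
  edge (5, 17)→(0, 12): d=(-5,-5) top-left  bias=+0
  edge (0, 12)→(5, 7): d=(5,-5) top-left  bias=+0
    (2,0)@(5, 1): e=[0,80,-30] → ·  [on edge]
    (2,1)@(5, 3): e=[0,70,-20] → ·  [on edge]
    (4,1)@(9, 3): e=[-40,90,0] → ·  [on edge]
    (2,2)@(5, 5): e=[0,60,-10] → ·  [on edge]
    (3,2)@(7, 5): e=[-20,70,0] → ·  [on edge]
    (2,3)@(5, 7): e=[0,50,0] → ·  [on edge]
    (1,4)@(3, 9): e=[20,30,0] → █  [on edge]
    (2,4)@(5, 9): e=[0,40,10] → ·  [on edge]
    (0,5)@(1, 11): e=[40,10,0] → █  [on edge]
    (2,5)@(5, 11): e=[0,30,20] → ·  [on edge]
    (0,6)@(1, 13): e=[40,0,10] → █  [on edge]
    (2,6)@(5, 13): e=[0,20,30] → ·  [on edge]
    (1,7)@(3, 15): e=[20,0,30] → █  [on edge]
    (2,7)@(5, 15): e=[0,10,40] → ·  [on edge]
    (2,8)@(5, 17): e=[0,0,50] → ·  [on edge]
    (2,9)@(5, 19): e=[0,-10,60] → ·  [on edge]
    (3,9)@(7, 19): e=[-20,0,70] → ·  [on edge]
  covered (6 px):
    · · · · ·
    · · · · ·
    · · · · ·
    · · · · ·
    · █ · · ·
    █ █ · · ·
    █ █ · · ·
    · █ · · ·
    · · · · ·
    · · · · ·
T2:
  degenerate (2·area = 0) — covers nothing

Answer: [10,0,40]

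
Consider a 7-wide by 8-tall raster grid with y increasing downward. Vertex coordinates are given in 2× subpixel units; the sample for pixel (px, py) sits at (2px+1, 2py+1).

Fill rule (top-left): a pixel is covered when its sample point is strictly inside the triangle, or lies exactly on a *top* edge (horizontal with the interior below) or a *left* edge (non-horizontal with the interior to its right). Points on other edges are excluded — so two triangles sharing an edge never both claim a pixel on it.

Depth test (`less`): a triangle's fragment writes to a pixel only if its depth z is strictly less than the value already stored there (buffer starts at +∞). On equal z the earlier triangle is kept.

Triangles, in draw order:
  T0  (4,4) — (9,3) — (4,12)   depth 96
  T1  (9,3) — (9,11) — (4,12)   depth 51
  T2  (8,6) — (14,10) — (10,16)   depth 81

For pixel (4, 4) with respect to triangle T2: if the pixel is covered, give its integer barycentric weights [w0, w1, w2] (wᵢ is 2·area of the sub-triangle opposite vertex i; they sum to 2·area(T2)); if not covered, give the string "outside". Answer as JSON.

T0:
  2·area = 40
  edge (4, 4)→(9, 3): d=(5,-1) top-left  bias=+0
  edge (9, 3)→(4, 12): d=(-5,9) right/bottom  bias=-1
  edge (4, 12)→(4, 4): d=(0,-8) top-left  bias=+0
    (4,1)@(9, 3): e=[0,0,40] → ·  [on edge]
    (2,2)@(5, 5): e=[6,26,8] → #
    (3,2)@(7, 5): e=[8,8,24] → #
    (4,2)@(9, 5): e=[10,-10,40] → ·
    (2,3)@(5, 7): e=[16,16,8] → #
    (3,3)@(7, 7): e=[18,-2,24] → ·
    (2,4)@(5, 9): e=[26,6,8] → #
    (3,4)@(7, 9): e=[28,-12,24] → ·
    (2,5)@(5, 11): e=[36,-4,8] → ·
  covered (4 px):
    · · · · · · ·
    · · · · · · ·
    · · # # · · ·
    · · # · · · ·
    · · # · · · ·
    · · · · · · ·
    · · · · · · ·
    · · · · · · ·
T1:
  2·area = 40
  edge (9, 3)→(9, 11): d=(0,8) right/bottom  bias=-1
  edge (9, 11)→(4, 12): d=(-5,1) right/bottom  bias=-1
  edge (4, 12)→(9, 3): d=(5,-9) top-left  bias=+0
    (4,0)@(9, 1): e=[0,50,-10] → ·  [on edge]
    (4,1)@(9, 3): e=[0,40,0] → ·  [on edge]
    (4,2)@(9, 5): e=[0,30,10] → ·  [on edge]
    (3,3)@(7, 7): e=[16,22,2] → #
    (4,3)@(9, 7): e=[0,20,20] → ·  [on edge]
    (3,4)@(7, 9): e=[16,12,12] → #
    (4,4)@(9, 9): e=[0,10,30] → ·  [on edge]
    (2,5)@(5, 11): e=[32,4,4] → #
    (4,5)@(9, 11): e=[0,0,40] → ·  [on edge]
    (2,6)@(5, 13): e=[32,-6,14] → ·
    (3,6)@(7, 13): e=[16,-8,32] → ·
    (4,6)@(9, 13): e=[0,-10,50] → ·  [on edge]
    (4,7)@(9, 15): e=[0,-20,60] → ·  [on edge]
  covered (4 px):
    · · · · · · ·
    · · · · · · ·
    · · · · · · ·
    · · · # · · ·
    · · · # · · ·
    · · # # · · ·
    · · · · · · ·
    · · · · · · ·
T2:
  2·area = 52
  edge (8, 6)→(14, 10): d=(6,4) right/bottom  bias=-1
  edge (14, 10)→(10, 16): d=(-4,6) right/bottom  bias=-1
  edge (10, 16)→(8, 6): d=(-2,-10) top-left  bias=+0
    (3,0)@(7, 1): e=[-26,78,0] → ·  [on edge]
    (4,3)@(9, 7): e=[2,42,8] → #
    (5,3)@(11, 7): e=[-6,30,28] → ·
    (4,4)@(9, 9): e=[14,34,4] → #
    (5,4)@(11, 9): e=[6,22,24] → #
    (6,4)@(13, 9): e=[-2,10,44] → ·
    (4,5)@(9, 11): e=[26,26,0] → #  [on edge]
    (6,5)@(13, 11): e=[10,2,40] → #
    (4,6)@(9, 13): e=[38,18,-4] → ·
    (5,6)@(11, 13): e=[30,6,16] → #
    (6,6)@(13, 13): e=[22,-6,36] → ·
    (5,7)@(11, 15): e=[42,-2,12] → ·
  covered (7 px):
    · · · · · · ·
    · · · · · · ·
    · · · · · · ·
    · · · · # · ·
    · · · · # # ·
    · · · · # # #
    · · · · · # ·
    · · · · · · ·

Final: [34,4,14]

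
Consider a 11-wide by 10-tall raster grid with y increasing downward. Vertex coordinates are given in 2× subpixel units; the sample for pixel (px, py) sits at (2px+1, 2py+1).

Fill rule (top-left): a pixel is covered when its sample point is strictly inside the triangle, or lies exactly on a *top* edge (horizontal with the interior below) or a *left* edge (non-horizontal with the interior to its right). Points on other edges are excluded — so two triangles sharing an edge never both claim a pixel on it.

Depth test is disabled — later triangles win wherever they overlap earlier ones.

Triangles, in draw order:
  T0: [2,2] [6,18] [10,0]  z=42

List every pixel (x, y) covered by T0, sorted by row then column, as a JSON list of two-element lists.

T0:
  2·area = 136  (B↔C swapped to make it positive)
  edge (2, 2)→(10, 0): d=(8,-2) top-left  bias=+0
  edge (10, 0)→(6, 18): d=(-4,18) right/bottom  bias=-1
  edge (6, 18)→(2, 2): d=(-4,-16) top-left  bias=+0
    (3,0)@(7, 1): e=[2,50,84] → #
    (4,0)@(9, 1): e=[6,14,116] → #
    (5,0)@(11, 1): e=[10,-22,148] → ·
    (1,1)@(3, 3): e=[10,114,12] → #
    (2,1)@(5, 3): e=[14,78,44] → #
    (5,1)@(11, 3): e=[26,-30,140] → ·
    (1,2)@(3, 5): e=[26,106,4] → #
    (4,2)@(9, 5): e=[38,-2,100] → ·
    (1,3)@(3, 7): e=[42,98,-4] → ·
    (2,3)@(5, 7): e=[46,62,28] → #
    (4,3)@(9, 7): e=[54,-10,92] → ·
    (2,4)@(5, 9): e=[62,54,20] → #
  covered (17 px):
    · · · # # · · · · · ·
    · # # # # · · · · · ·
    · # # # · · · · · · ·
    · · # # · · · · · · ·
    · · # # · · · · · · ·
    · · # # · · · · · · ·
    · · # # · · · · · · ·
    · · · · · · · · · · ·
    · · · · · · · · · · ·
    · · · · · · · · · · ·

Answer: [[3,0],[4,0],[1,1],[2,1],[3,1],[4,1],[1,2],[2,2],[3,2],[2,3],[3,3],[2,4],[3,4],[2,5],[3,5],[2,6],[3,6]]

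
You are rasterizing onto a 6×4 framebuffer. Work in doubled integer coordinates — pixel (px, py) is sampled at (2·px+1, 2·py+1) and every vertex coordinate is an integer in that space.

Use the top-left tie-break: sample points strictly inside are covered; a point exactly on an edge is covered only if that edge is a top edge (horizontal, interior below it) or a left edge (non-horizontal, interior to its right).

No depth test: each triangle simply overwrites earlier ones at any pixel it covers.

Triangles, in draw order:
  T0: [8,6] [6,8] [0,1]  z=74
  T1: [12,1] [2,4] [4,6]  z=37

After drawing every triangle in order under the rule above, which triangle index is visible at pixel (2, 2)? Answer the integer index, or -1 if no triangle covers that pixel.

T0:
  2·area = 26
  edge (8, 6)→(6, 8): d=(-2,2) right/bottom  bias=-1
  edge (6, 8)→(0, 1): d=(-6,-7) top-left  bias=+0
  edge (0, 1)→(8, 6): d=(8,5) right/bottom  bias=-1
    (1,1)@(3, 3): e=[16,9,1] → █
    (2,1)@(5, 3): e=[12,23,-9] → ·
    (5,1)@(11, 3): e=[0,65,-39] → ·  [on edge]
    (1,2)@(3, 5): e=[12,-3,17] → ·
    (2,2)@(5, 5): e=[8,11,7] → █
    (3,2)@(7, 5): e=[4,25,-3] → ·
    (4,2)@(9, 5): e=[0,39,-13] → ·  [on edge]
    (2,3)@(5, 7): e=[4,-1,23] → ·
    (3,3)@(7, 7): e=[0,13,13] → ·  [on edge]
  covered (2 px):
    · · · · · ·
    · █ · · · ·
    · · █ · · ·
    · · · · · ·
T1:
  2·area = 26  (B↔C swapped to make it positive)
  edge (12, 1)→(4, 6): d=(-8,5) right/bottom  bias=-1
  edge (4, 6)→(2, 4): d=(-2,-2) top-left  bias=+0
  edge (2, 4)→(12, 1): d=(10,-3) top-left  bias=+0
    (0,1)@(1, 3): e=[39,0,-13] → ·  [on edge]
    (3,1)@(7, 3): e=[9,12,5] → █
    (4,1)@(9, 3): e=[-1,16,11] → ·
    (1,2)@(3, 5): e=[13,0,13] → █  [on edge]
    (2,2)@(5, 5): e=[3,4,19] → █
    (3,2)@(7, 5): e=[-7,8,25] → ·
    (1,3)@(3, 7): e=[-3,-4,33] → ·
    (2,3)@(5, 7): e=[-13,0,39] → ·  [on edge]
  covered (3 px):
    · · · · · ·
    · · · █ · ·
    · █ █ · · ·
    · · · · · ·

Z-buffer (winner per pixel, '.' = empty):
  . . . . . .
  . 0 . 1 . .
  . 1 1 . . .
  . . . . . .

Answer: 1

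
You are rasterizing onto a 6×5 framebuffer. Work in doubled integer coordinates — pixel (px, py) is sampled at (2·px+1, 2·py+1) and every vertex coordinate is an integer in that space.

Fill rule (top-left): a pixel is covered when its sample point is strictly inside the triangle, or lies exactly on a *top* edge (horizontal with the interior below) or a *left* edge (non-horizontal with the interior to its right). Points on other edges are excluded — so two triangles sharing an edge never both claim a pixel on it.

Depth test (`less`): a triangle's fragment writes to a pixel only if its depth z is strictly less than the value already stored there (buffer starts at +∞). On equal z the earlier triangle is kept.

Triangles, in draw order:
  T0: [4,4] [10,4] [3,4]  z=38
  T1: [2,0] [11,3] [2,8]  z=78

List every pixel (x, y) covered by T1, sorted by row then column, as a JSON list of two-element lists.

T0:
  degenerate (2·area = 0) — covers nothing
T1:
  2·area = 72
  edge (2, 0)→(11, 3): d=(9,3) right/bottom  bias=-1
  edge (11, 3)→(2, 8): d=(-9,5) right/bottom  bias=-1
  edge (2, 8)→(2, 0): d=(0,-8) top-left  bias=+0
    (1,0)@(3, 1): e=[6,58,8] → █
    (2,0)@(5, 1): e=[0,48,24] → ·  [on edge]
    (1,1)@(3, 3): e=[24,40,8] → █
    (2,1)@(5, 3): e=[18,30,24] → █
    (3,1)@(7, 3): e=[12,20,40] → █
    (4,1)@(9, 3): e=[6,10,56] → █
    (5,1)@(11, 3): e=[0,0,72] → ·  [on edge]
    (1,2)@(3, 5): e=[42,22,8] → █
    (4,2)@(9, 5): e=[24,-8,56] → ·
    (1,3)@(3, 7): e=[60,4,8] → █
    (2,3)@(5, 7): e=[54,-6,24] → ·
    (3,3)@(7, 7): e=[48,-16,40] → ·
  covered (9 px):
    · █ · · · ·
    · █ █ █ █ ·
    · █ █ █ · ·
    · █ · · · ·
    · · · · · ·

Final: [[1,0],[1,1],[2,1],[3,1],[4,1],[1,2],[2,2],[3,2],[1,3]]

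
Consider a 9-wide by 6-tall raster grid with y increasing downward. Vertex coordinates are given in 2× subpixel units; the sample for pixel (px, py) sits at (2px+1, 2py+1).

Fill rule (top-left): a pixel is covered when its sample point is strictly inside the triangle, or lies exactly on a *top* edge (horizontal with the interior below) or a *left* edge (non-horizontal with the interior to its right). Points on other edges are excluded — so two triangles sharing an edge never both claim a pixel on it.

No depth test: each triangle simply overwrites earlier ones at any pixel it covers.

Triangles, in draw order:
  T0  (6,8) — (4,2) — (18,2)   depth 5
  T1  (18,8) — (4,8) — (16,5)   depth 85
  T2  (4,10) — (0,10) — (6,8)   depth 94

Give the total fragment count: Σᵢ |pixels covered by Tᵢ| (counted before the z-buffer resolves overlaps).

T0:
  2·area = 84
  edge (6, 8)→(4, 2): d=(-2,-6) top-left  bias=+0
  edge (4, 2)→(18, 2): d=(14,0) top-left  bias=+0
  edge (18, 2)→(6, 8): d=(-12,6) right/bottom  bias=-1
    (2,1)@(5, 3): e=[4,14,66] → █
    (3,1)@(7, 3): e=[16,14,54] → █
    (4,1)@(9, 3): e=[28,14,42] → █
    (5,1)@(11, 3): e=[40,14,30] → █
    (6,1)@(13, 3): e=[52,14,18] → █
    (7,1)@(15, 3): e=[64,14,6] → █
    (8,1)@(17, 3): e=[76,14,-6] → ·
    (2,2)@(5, 5): e=[0,42,42] → █  [on edge]
    (6,2)@(13, 5): e=[48,42,-6] → ·
    (7,2)@(15, 5): e=[60,42,-18] → ·
    (2,3)@(5, 7): e=[-4,70,18] → ·
    (3,3)@(7, 7): e=[8,70,6] → █
    (3,5)@(7, 11): e=[0,126,-42] → ·  [on edge]
  covered (11 px):
    · · · · · · · · ·
    · · █ █ █ █ █ █ ·
    · · █ █ █ █ · · ·
    · · · █ · · · · ·
    · · · · · · · · ·
    · · · · · · · · ·
T1:
  2·area = 42
  edge (18, 8)→(4, 8): d=(-14,0) right/bottom  bias=-1
  edge (4, 8)→(16, 5): d=(12,-3) top-left  bias=+0
  edge (16, 5)→(18, 8): d=(2,3) right/bottom  bias=-1
    (4,3)@(9, 7): e=[14,3,25] → █
    (5,3)@(11, 7): e=[14,9,19] → █
    (6,3)@(13, 7): e=[14,15,13] → █
    (7,3)@(15, 7): e=[14,21,7] → █
    (8,3)@(17, 7): e=[14,27,1] → █
    (4,4)@(9, 9): e=[-14,27,29] → ·
    (5,4)@(11, 9): e=[-14,33,23] → ·
    (6,4)@(13, 9): e=[-14,39,17] → ·
    (7,4)@(15, 9): e=[-14,45,11] → ·
    (8,4)@(17, 9): e=[-14,51,5] → ·
  covered (5 px):
    · · · · · · · · ·
    · · · · · · · · ·
    · · · · · · · · ·
    · · · · █ █ █ █ █
    · · · · · · · · ·
    · · · · · · · · ·
T2:
  2·area = 8
  edge (4, 10)→(0, 10): d=(-4,0) right/bottom  bias=-1
  edge (0, 10)→(6, 8): d=(6,-2) top-left  bias=+0
  edge (6, 8)→(4, 10): d=(-2,2) right/bottom  bias=-1
    (6,0)@(13, 1): e=[36,-28,0] → ·  [on edge]
    (5,1)@(11, 3): e=[28,-20,0] → ·  [on edge]
    (4,2)@(9, 5): e=[20,-12,0] → ·  [on edge]
    (7,2)@(15, 5): e=[20,0,-12] → ·  [on edge]
    (3,3)@(7, 7): e=[12,-4,0] → ·  [on edge]
    (4,3)@(9, 7): e=[12,0,-4] → ·  [on edge]
    (1,4)@(3, 9): e=[4,0,4] → █  [on edge]
    (2,4)@(5, 9): e=[4,4,0] → ·  [on edge]
    (1,5)@(3, 11): e=[-4,12,0] → ·  [on edge]
  covered (1 px):
    · · · · · · · · ·
    · · · · · · · · ·
    · · · · · · · · ·
    · · · · · · · · ·
    · █ · · · · · · ·
    · · · · · · · · ·

Final: 17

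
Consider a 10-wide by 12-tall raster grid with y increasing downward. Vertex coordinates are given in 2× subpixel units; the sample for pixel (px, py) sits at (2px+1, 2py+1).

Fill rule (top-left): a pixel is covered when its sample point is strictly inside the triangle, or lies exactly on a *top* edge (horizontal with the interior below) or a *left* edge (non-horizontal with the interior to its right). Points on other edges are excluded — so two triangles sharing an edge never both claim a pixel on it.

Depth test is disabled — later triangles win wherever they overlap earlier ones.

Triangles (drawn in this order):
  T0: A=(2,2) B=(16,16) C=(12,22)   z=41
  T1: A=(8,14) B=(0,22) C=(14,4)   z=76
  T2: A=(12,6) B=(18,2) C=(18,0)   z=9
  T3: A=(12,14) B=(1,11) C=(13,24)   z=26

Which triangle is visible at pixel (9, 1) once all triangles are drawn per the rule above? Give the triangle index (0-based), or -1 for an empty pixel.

T0:
  2·area = 140
  edge (2, 2)→(16, 16): d=(14,14) right/bottom  bias=-1
  edge (16, 16)→(12, 22): d=(-4,6) right/bottom  bias=-1
  edge (12, 22)→(2, 2): d=(-10,-20) top-left  bias=+0
    (0,0)@(1, 1): e=[0,150,-10] → ·  [on edge]
    (1,1)@(3, 3): e=[0,130,10] → ·  [on edge]
    (2,2)@(5, 5): e=[0,110,30] → ·  [on edge]
    (2,3)@(5, 7): e=[28,102,10] → █
    (3,3)@(7, 7): e=[0,90,50] → ·  [on edge]
    (2,4)@(5, 9): e=[56,94,-10] → ·
    (3,4)@(7, 9): e=[28,82,30] → █
    (4,4)@(9, 9): e=[0,70,70] → ·  [on edge]
    (3,5)@(7, 11): e=[56,74,10] → █
    (4,5)@(9, 11): e=[28,62,50] → █
    (5,5)@(11, 11): e=[0,50,90] → ·  [on edge]
    (3,6)@(7, 13): e=[84,66,-10] → ·
    (6,6)@(13, 13): e=[0,30,110] → ·  [on edge]
    (7,7)@(15, 15): e=[0,10,130] → ·  [on edge]
    (8,8)@(17, 17): e=[0,-10,150] → ·  [on edge]
    (9,9)@(19, 19): e=[0,-30,170] → ·  [on edge]
  covered (14 px):
    · · · · · · · · · ·
    · · · · · · · · · ·
    · · · · · · · · · ·
    · · █ · · · · · · ·
    · · · █ · · · · · ·
    · · · █ █ · · · · ·
    · · · · █ █ · · · ·
    · · · · █ █ █ · · ·
    · · · · · █ █ █ · ·
    · · · · · █ █ · · ·
    · · · · · · · · · ·
    · · · · · · · · · ·
T1:
  2·area = 32
  edge (8, 14)→(0, 22): d=(-8,8) right/bottom  bias=-1
  edge (0, 22)→(14, 4): d=(14,-18) top-left  bias=+0
  edge (14, 4)→(8, 14): d=(-6,10) right/bottom  bias=-1
    (9,1)@(19, 3): e=[0,76,-44] → ·  [on edge]
    (8,2)@(17, 5): e=[0,68,-36] → ·  [on edge]
    (7,3)@(15, 7): e=[0,60,-28] → ·  [on edge]
    (5,4)@(11, 9): e=[16,16,0] → ·  [on edge]
    (6,4)@(13, 9): e=[0,52,-20] → ·  [on edge]
    (4,5)@(9, 11): e=[16,8,8] → █
    (5,5)@(11, 11): e=[0,44,-12] → ·  [on edge]
    (3,6)@(7, 13): e=[16,0,16] → █  [on edge]
    (4,6)@(9, 13): e=[0,36,-4] → ·  [on edge]
    (3,7)@(7, 15): e=[0,28,4] → ·  [on edge]
    (2,8)@(5, 17): e=[0,20,12] → ·  [on edge]
    (1,9)@(3, 19): e=[0,12,20] → ·  [on edge]
    (2,9)@(5, 19): e=[-16,48,0] → ·  [on edge]
    (0,10)@(1, 21): e=[0,4,28] → ·  [on edge]
  covered (2 px):
    · · · · · · · · · ·
    · · · · · · · · · ·
    · · · · · · · · · ·
    · · · · · · · · · ·
    · · · · · · · · · ·
    · · · · █ · · · · ·
    · · · █ · · · · · ·
    · · · · · · · · · ·
    · · · · · · · · · ·
    · · · · · · · · · ·
    · · · · · · · · · ·
    · · · · · · · · · ·
T2:
  2·area = 12  (B↔C swapped to make it positive)
  edge (12, 6)→(18, 0): d=(6,-6) top-left  bias=+0
  edge (18, 0)→(18, 2): d=(0,2) right/bottom  bias=-1
  edge (18, 2)→(12, 6): d=(-6,4) right/bottom  bias=-1
    (8,0)@(17, 1): e=[0,2,10] → █  [on edge]
    (9,0)@(19, 1): e=[12,-2,2] → ·
    (7,1)@(15, 3): e=[0,6,6] → █  [on edge]
    (8,1)@(17, 3): e=[12,2,-2] → ·
    (6,2)@(13, 5): e=[0,10,2] → █  [on edge]
    (7,2)@(15, 5): e=[12,6,-6] → ·
    (5,3)@(11, 7): e=[0,14,-2] → ·  [on edge]
    (6,3)@(13, 7): e=[12,10,-10] → ·
    (4,4)@(9, 9): e=[0,18,-6] → ·  [on edge]
    (3,5)@(7, 11): e=[0,22,-10] → ·  [on edge]
    (2,6)@(5, 13): e=[0,26,-14] → ·  [on edge]
    (1,7)@(3, 15): e=[0,30,-18] → ·  [on edge]
    (0,8)@(1, 17): e=[0,34,-22] → ·  [on edge]
  covered (3 px):
    · · · · · · · · █ ·
    · · · · · · · █ · ·
    · · · · · · █ · · ·
    · · · · · · · · · ·
    · · · · · · · · · ·
    · · · · · · · · · ·
    · · · · · · · · · ·
    · · · · · · · · · ·
    · · · · · · · · · ·
    · · · · · · · · · ·
    · · · · · · · · · ·
    · · · · · · · · · ·
T3:
  2·area = 107  (B↔C swapped to make it positive)
  edge (12, 14)→(13, 24): d=(1,10) right/bottom  bias=-1
  edge (13, 24)→(1, 11): d=(-12,-13) top-left  bias=+0
  edge (1, 11)→(12, 14): d=(11,3) right/bottom  bias=-1
    (0,5)@(1, 11): e=[107,0,0] → ·  [on edge]
    (1,6)@(3, 13): e=[89,2,16] → █
    (2,6)@(5, 13): e=[69,28,10] → █
    (3,6)@(7, 13): e=[49,54,4] → █
    (4,6)@(9, 13): e=[29,80,-2] → ·
    (1,7)@(3, 15): e=[91,-22,38] → ·
    (2,7)@(5, 15): e=[71,4,32] → █
    (4,7)@(9, 15): e=[31,56,20] → █
    (5,7)@(11, 15): e=[11,82,14] → █
    (6,7)@(13, 15): e=[-9,108,8] → ·
    (2,8)@(5, 17): e=[73,-20,54] → ·
    (3,8)@(7, 17): e=[53,6,48] → █
  covered (13 px):
    · · · · · · · · · ·
    · · · · · · · · · ·
    · · · · · · · · · ·
    · · · · · · · · · ·
    · · · · · · · · · ·
    · · · · · · · · · ·
    · █ █ █ · · · · · ·
    · · █ █ █ █ · · · ·
    · · · █ █ █ · · · ·
    · · · · █ █ · · · ·
    · · · · · █ · · · ·
    · · · · · · · · · ·

Z-buffer (winner per pixel, '.' = empty):
  . . . . . . . . 2 .
  . . . . . . . 2 . .
  . . . . . . 2 . . .
  . . 0 . . . . . . .
  . . . 0 . . . . . .
  . . . 0 1 . . . . .
  . 3 3 3 0 0 . . . .
  . . 3 3 3 3 0 . . .
  . . . 3 3 3 0 0 . .
  . . . . 3 3 0 . . .
  . . . . . 3 . . . .
  . . . . . . . . . .

Final: -1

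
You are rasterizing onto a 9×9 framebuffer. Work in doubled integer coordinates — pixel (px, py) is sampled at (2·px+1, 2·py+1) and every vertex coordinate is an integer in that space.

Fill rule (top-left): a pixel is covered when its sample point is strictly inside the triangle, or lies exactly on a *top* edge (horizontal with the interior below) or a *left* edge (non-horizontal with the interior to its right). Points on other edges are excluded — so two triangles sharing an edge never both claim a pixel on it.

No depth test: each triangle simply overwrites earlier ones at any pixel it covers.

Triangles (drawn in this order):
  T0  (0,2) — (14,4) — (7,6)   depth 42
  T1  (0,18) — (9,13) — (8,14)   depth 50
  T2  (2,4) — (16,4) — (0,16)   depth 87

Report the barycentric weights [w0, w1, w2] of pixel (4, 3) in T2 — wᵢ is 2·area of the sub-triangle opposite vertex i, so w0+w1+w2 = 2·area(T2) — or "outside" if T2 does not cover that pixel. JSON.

T0:
  2·area = 42
  edge (0, 2)→(14, 4): d=(14,2) right/bottom  bias=-1
  edge (14, 4)→(7, 6): d=(-7,2) right/bottom  bias=-1
  edge (7, 6)→(0, 2): d=(-7,-4) top-left  bias=+0
    (1,1)@(3, 3): e=[8,29,5] → █
    (2,1)@(5, 3): e=[4,25,13] → █
    (3,1)@(7, 3): e=[0,21,21] → ·  [on edge]
    (1,2)@(3, 5): e=[36,15,-9] → ·
    (2,2)@(5, 5): e=[32,11,-1] → ·
    (3,2)@(7, 5): e=[28,7,7] → █
    (4,2)@(9, 5): e=[24,3,15] → █
    (5,2)@(11, 5): e=[20,-1,23] → ·
    (3,3)@(7, 7): e=[56,-7,-7] → ·
    (4,3)@(9, 7): e=[52,-11,1] → ·
  covered (4 px):
    · · · · · · · · ·
    · █ █ · · · · · ·
    · · · █ █ · · · ·
    · · · · · · · · ·
    · · · · · · · · ·
    · · · · · · · · ·
    · · · · · · · · ·
    · · · · · · · · ·
    · · · · · · · · ·
T1:
  2·area = 4
  edge (0, 18)→(9, 13): d=(9,-5) top-left  bias=+0
  edge (9, 13)→(8, 14): d=(-1,1) right/bottom  bias=-1
  edge (8, 14)→(0, 18): d=(-8,4) right/bottom  bias=-1
    (8,2)@(17, 5): e=[-32,0,36] → ·  [on edge]
    (7,3)@(15, 7): e=[-24,0,28] → ·  [on edge]
    (6,4)@(13, 9): e=[-16,0,20] → ·  [on edge]
    (5,5)@(11, 11): e=[-8,0,12] → ·  [on edge]
    (4,6)@(9, 13): e=[0,0,4] → ·  [on edge]
    (3,7)@(7, 15): e=[8,0,-4] → ·  [on edge]
    (2,8)@(5, 17): e=[16,0,-12] → ·  [on edge]
  covered (0 px):
    · · · · · · · · ·
    · · · · · · · · ·
    · · · · · · · · ·
    · · · · · · · · ·
    · · · · · · · · ·
    · · · · · · · · ·
    · · · · · · · · ·
    · · · · · · · · ·
    · · · · · · · · ·
T2:
  2·area = 168
  edge (2, 4)→(16, 4): d=(14,0) top-left  bias=+0
  edge (16, 4)→(0, 16): d=(-16,12) right/bottom  bias=-1
  edge (0, 16)→(2, 4): d=(2,-12) top-left  bias=+0
    (1,2)@(3, 5): e=[14,140,14] → █
    (2,2)@(5, 5): e=[14,116,38] → █
    (3,2)@(7, 5): e=[14,92,62] → █
    (4,2)@(9, 5): e=[14,68,86] → █
    (5,2)@(11, 5): e=[14,44,110] → █
    (6,2)@(13, 5): e=[14,20,134] → █
    (7,2)@(15, 5): e=[14,-4,158] → ·
    (1,3)@(3, 7): e=[42,108,18] → █
    (6,3)@(13, 7): e=[42,-12,138] → ·
    (1,4)@(3, 9): e=[70,76,22] → █
    (5,4)@(11, 9): e=[70,-20,118] → ·
    (0,5)@(1, 11): e=[98,68,2] → █
  covered (21 px):
    · · · · · · · · ·
    · · · · · · · · ·
    · █ █ █ █ █ █ · ·
    · █ █ █ █ █ · · ·
    · █ █ █ █ · · · ·
    █ █ █ · · · · · ·
    █ █ · · · · · · ·
    █ · · · · · · · ·
    · · · · · · · · ·

Answer: [36,90,42]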